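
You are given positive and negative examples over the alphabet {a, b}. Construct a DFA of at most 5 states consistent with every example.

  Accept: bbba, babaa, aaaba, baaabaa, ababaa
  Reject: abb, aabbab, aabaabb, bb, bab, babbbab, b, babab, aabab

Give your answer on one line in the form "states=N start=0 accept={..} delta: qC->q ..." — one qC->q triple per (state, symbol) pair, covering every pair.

states=2 start=0 accept={0} delta: 0a->0 0b->1 1a->0 1b->1

Grow the machine one transition at a time. Run the examples from 0; the earliest place one falls off (shortest prefix, ties alphabetical) gets sent to the lowest-numbered state that keeps every Accept/Reject pair distinguishable — a pair clashes when both reach the same state with identical unread suffix — and to a fresh state only if none does.
a: 0a undefined. 0a->0: ok.
b: 0b undefined. 0b->0: no, bbba/abb meet in 0. Open state 1: 0b->1.
ba: 1a undefined. 1a->0: ok.
bb: 1b undefined. 1b->0: no, bbba/abb meet in 0. 1b->1: ok.
All examples now run through 2 states with every (state, symbol) defined. Accept strings end in {0}, Reject strings end in {1}; accept={0}.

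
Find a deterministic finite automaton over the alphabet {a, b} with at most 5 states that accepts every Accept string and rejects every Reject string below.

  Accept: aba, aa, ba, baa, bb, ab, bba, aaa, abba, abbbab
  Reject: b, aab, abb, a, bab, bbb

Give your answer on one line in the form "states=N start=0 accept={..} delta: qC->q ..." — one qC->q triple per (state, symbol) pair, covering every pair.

states=4 start=0 accept={0,2} delta: 0a->1 0b->1 1a->2 1b->2 2a->0 2b->3 3a->0 3b->0

State merging on the prefix tree: take the shortest (then alphabetical) example prefix whose next move is undefined and point that move at state 0, else 1, else 2, ...; a target is out if some Accept/Reject pair would then sit in one state with the same input left (inseparable). If every existing state is out, open a new one.
a: 0a undefined. 0a->0: no, aa/a meet in 0. Open state 1: 0a->1.
b: 0b undefined. 0b->0: no, ba/a meet in 1. 0b->1: ok.
aa: 1a undefined. 1a->0: no, baa/b meet in 1. 1a->1: no, aa/b meet in 1. Open state 2: 1a->2.
ab: 1b undefined. 1b->0: no, aba/b meet in 1. 1b->1: no, bb/b meet in 1. 1b->2: ok.
aaa: 2a undefined. 2a->0: ok.
aab: 2b undefined. 2b->0: no, aba/aab meet in 0. 2b->1: no, abbbab/b meet in 1. 2b->2: no, aa/aab meet in 2. Open state 3: 2b->3.
abba: 3a undefined. 3a->0: ok.
abbb: 3b undefined. 3b->0: ok.
All examples now run through 4 states with every (state, symbol) defined. Accept strings end in {0,2}, Reject strings end in {1,3}; accept={0,2}.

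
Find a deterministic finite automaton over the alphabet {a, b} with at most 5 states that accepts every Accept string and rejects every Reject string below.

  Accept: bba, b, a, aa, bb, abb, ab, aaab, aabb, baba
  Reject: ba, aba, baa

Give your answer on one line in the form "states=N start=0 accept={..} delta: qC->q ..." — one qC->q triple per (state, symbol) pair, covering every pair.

states=3 start=0 accept={0,1} delta: 0a->0 0b->1 1a->2 1b->0 2a->2 2b->0

State merging on the prefix tree: take the shortest (then alphabetical) example prefix whose next move is undefined and point that move at state 0, else 1, else 2, ...; a target is out if some Accept/Reject pair would then sit in one state with the same input left (inseparable). If every existing state is out, open a new one.
a: 0a undefined. 0a->0: ok.
b: 0b undefined. 0b->0: no, bba/ba meet in 0. Open state 1: 0b->1.
ba: 1a undefined. 1a->0: no, a/ba meet in 0. 1a->1: no, b/ba meet in 1. Open state 2: 1a->2.
bb: 1b undefined. 1b->0: ok.
baa: 2a undefined. 2a->0: no, bba/baa meet in 0. 2a->1: no, b/baa meet in 1. 2a->2: ok.
bab: 2b undefined. 2b->0: ok.
All examples now run through 3 states with every (state, symbol) defined. Accept strings end in {0,1}, Reject strings end in {2}; accept={0,1}.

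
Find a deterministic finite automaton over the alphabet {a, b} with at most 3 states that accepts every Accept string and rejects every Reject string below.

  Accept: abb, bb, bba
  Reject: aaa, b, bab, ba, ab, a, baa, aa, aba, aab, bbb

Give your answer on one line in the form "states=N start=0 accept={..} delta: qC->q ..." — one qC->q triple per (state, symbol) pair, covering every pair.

Fold the examples into a partial DFA from state 0: repeatedly fix the first undefined (state, symbol) met by the shortest-then-alphabetical prefix, trying targets in increasing order and rejecting any under which an Accept and a Reject string meet in one state with the same remainder; add a state when all current targets are rejected. Accepting states are where Accept strings end.
a: 0a undefined. 0a->0: ok.
b: 0b undefined. 0b->0: no, abb/aaa meet in 0. Open state 1: 0b->1.
ba: 1a undefined. 1a->0: ok.
bb: 1b undefined. 1b->0: no, abb/aaa meet in 0. 1b->1: no, abb/b meet in 1. Open state 2: 1b->2.
bba: 2a undefined. 2a->0: no, bba/aaa meet in 0. 2a->1: no, bba/b meet in 1. 2a->2: ok.
bbb: 2b undefined. 2b->0: ok.
All examples now run through 3 states with every (state, symbol) defined. Accept strings end in {2}, Reject strings end in {0,1}; accept={2}.

states=3 start=0 accept={2} delta: 0a->0 0b->1 1a->0 1b->2 2a->2 2b->0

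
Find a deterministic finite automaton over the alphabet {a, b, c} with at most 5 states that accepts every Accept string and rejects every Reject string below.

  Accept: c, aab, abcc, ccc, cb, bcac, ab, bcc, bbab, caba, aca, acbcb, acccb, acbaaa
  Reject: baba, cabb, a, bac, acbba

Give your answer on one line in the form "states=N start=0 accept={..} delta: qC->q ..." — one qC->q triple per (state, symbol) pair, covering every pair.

Grow the machine one transition at a time. Run the examples from 0; the earliest place one falls off (shortest prefix, ties alphabetical) gets sent to the lowest-numbered state that keeps every Accept/Reject pair distinguishable — a pair clashes when both reach the same state with identical unread suffix — and to a fresh state only if none does.
a: 0a undefined. 0a->0: ok.
b: 0b undefined. 0b->0: no, c/bac meet in 0 with "c" left. Open state 1: 0b->1.
c: 0c undefined. 0c->0: no, c/a meet in 0. 0c->1: no, caba/baba meet in 1 with "aba" left. Open state 2: 0c->2.
ba: 1a undefined. 1a->0: no, c/bac meet in 2. 1a->1: ok.
bb: 1b undefined. 1b->0: ok.
bc: 1c undefined. 1c->0: ok.
ca: 2a undefined. 2a->0: no, aca/baba meet in 0. 2a->1: no, aab/cabb meet in 1. 2a->2: ok.
cb: 2b undefined. 2b->0: no, aab/cabb meet in 1. 2b->1: ok.
cc: 2c undefined. 2c->0: ok.
All examples now run through 3 states with every (state, symbol) defined. Accept strings end in {1,2}, Reject strings end in {0}; accept={1,2}.

states=3 start=0 accept={1,2} delta: 0a->0 0b->1 0c->2 1a->1 1b->0 1c->0 2a->2 2b->1 2c->0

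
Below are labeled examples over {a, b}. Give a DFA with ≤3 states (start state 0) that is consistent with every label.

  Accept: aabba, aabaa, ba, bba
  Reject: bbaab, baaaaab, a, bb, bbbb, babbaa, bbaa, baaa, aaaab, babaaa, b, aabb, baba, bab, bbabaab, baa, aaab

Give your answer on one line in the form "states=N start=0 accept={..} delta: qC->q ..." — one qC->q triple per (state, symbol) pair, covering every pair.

states=3 start=0 accept={2} delta: 0a->1 0b->1 1a->2 1b->1 2a->0 2b->0

Fold the examples into a partial DFA from state 0: repeatedly fix the first undefined (state, symbol) met by the shortest-then-alphabetical prefix, trying targets in increasing order and rejecting any under which an Accept and a Reject string meet in one state with the same remainder; add a state when all current targets are rejected. Accepting states are where Accept strings end.
a: 0a undefined. 0a->0: no, aabaa/baa meet in 0 with "baa" left. Open state 1: 0a->1.
b: 0b undefined. 0b->0: no, ba/a meet in 1. 0b->1: ok.
aa: 1a undefined. 1a->0: no, aabaa/baaaaab meet in 1. 1a->1: no, aabaa/bbaa meet in 1 with "baa" left. Open state 2: 1a->2.
bb: 1b undefined. 1b->0: no, ba/bbaa meet in 2. 1b->1: ok.
aaa: 2a undefined. 2a->0: ok.
aab: 2b undefined. 2b->0: ok.
All examples now run through 3 states with every (state, symbol) defined. Accept strings end in {2}, Reject strings end in {0,1}; accept={2}.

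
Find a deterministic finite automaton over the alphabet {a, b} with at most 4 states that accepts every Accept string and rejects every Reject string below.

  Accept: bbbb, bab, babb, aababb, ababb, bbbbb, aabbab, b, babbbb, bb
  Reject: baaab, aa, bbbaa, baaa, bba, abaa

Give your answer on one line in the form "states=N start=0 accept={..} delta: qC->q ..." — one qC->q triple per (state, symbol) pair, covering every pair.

states=4 start=0 accept={1} delta: 0a->0 0b->1 1a->2 1b->1 2a->3 2b->1 3a->3 3b->0

Fold the examples into a partial DFA from state 0: repeatedly fix the first undefined (state, symbol) met by the shortest-then-alphabetical prefix, trying targets in increasing order and rejecting any under which an Accept and a Reject string meet in one state with the same remainder; add a state when all current targets are rejected. Accepting states are where Accept strings end.
a: 0a undefined. 0a->0: ok.
b: 0b undefined. 0b->0: no, bbbb/baaab meet in 0. Open state 1: 0b->1.
ba: 1a undefined. 1a->0: no, bab/baaab meet in 1. 1a->1: no, bab/baaab meet in 1 with "b" left. Open state 2: 1a->2.
bb: 1b undefined. 1b->0: no, bbbb/aa meet in 0. 1b->1: ok.
baa: 2a undefined. 2a->0: no, bbbb/baaab meet in 1. 2a->1: no, bbbb/bbbaa meet in 1. 2a->2: no, bab/baaab meet in 2 with "b" left. Open state 3: 2a->3.
bab: 2b undefined. 2b->0: no, bab/aa meet in 0. 2b->1: ok.
baaa: 3a undefined. 3a->0: no, bbbb/baaab meet in 1. 3a->1: no, bbbb/baaab meet in 1. 3a->2: no, bbbb/baaab meet in 1. 3a->3: ok.
baaab: 3b undefined. 3b->0: ok.
All examples now run through 4 states with every (state, symbol) defined. Accept strings end in {1}, Reject strings end in {0,2,3}; accept={1}.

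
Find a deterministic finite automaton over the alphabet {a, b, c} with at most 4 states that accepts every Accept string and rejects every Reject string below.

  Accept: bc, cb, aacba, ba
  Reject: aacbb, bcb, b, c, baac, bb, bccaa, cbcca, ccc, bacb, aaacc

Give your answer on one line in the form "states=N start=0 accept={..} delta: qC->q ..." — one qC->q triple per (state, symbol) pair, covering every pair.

states=4 start=0 accept={3} delta: 0a->0 0b->1 0c->2 1a->3 1b->0 1c->3 2a->0 2b->3 2c->0 3a->3 3b->0 3c->0

Grow the machine one transition at a time. Run the examples from 0; the earliest place one falls off (shortest prefix, ties alphabetical) gets sent to the lowest-numbered state that keeps every Accept/Reject pair distinguishable — a pair clashes when both reach the same state with identical unread suffix — and to a fresh state only if none does.
a: 0a undefined. 0a->0: ok.
b: 0b undefined. 0b->0: no, bc/c meet in 0 with "c" left. Open state 1: 0b->1.
c: 0c undefined. 0c->0: no, cb/b meet in 1. 0c->1: no, bc/aaacc meet in 1 with "c" left. Open state 2: 0c->2.
ba: 1a undefined. 1a->0: no, cb/bacb meet in 2 with "b" left. 1a->1: no, bc/baac meet in 1 with "c" left. 1a->2: no, ba/c meet in 2. Open state 3: 1a->3.
bb: 1b undefined. 1b->0: ok.
bc: 1c undefined. 1c->0: no, bc/bb meet in 0. 1c->1: no, bc/b meet in 1. 1c->2: no, bc/c meet in 2. 1c->3: ok.
cb: 2b undefined. 2b->0: no, cb/bb meet in 0. 2b->1: no, cb/b meet in 1. 2b->2: no, cb/aacbb meet in 2. 2b->3: ok.
cc: 2c undefined. 2c->0: ok.
baa: 3a undefined. 3a->0: no, aacba/bb meet in 0. 3a->1: no, bc/baac meet in 3. 3a->2: no, aacba/c meet in 2. 3a->3: ok.
bac: 3c undefined. 3c->0: ok.
bcb: 3b undefined. 3b->0: ok.
cbcca: 2a undefined. 2a->0: ok.
All examples now run through 4 states with every (state, symbol) defined. Accept strings end in {3}, Reject strings end in {0,1,2}; accept={3}.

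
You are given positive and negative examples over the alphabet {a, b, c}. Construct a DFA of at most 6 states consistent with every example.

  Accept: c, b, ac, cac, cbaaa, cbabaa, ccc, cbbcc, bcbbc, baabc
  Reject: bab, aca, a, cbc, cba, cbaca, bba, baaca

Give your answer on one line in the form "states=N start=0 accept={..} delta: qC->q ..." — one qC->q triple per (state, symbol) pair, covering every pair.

states=4 start=0 accept={1} delta: 0a->0 0b->1 0c->1 1a->2 1b->1 1c->2 2a->3 2b->2 2c->1 3a->1 3b->0 3c->0

State merging on the prefix tree: take the shortest (then alphabetical) example prefix whose next move is undefined and point that move at state 0, else 1, else 2, ...; a target is out if some Accept/Reject pair would then sit in one state with the same input left (inseparable). If every existing state is out, open a new one.
a: 0a undefined. 0a->0: ok.
b: 0b undefined. 0b->0: no, b/bab meet in 0. Open state 1: 0b->1.
c: 0c undefined. 0c->0: no, c/aca meet in 0. 0c->1: ok.
ba: 1a undefined. 1a->0: no, c/bab meet in 1. 1a->1: no, c/aca meet in 1. Open state 2: 1a->2.
bb: 1b undefined. 1b->0: no, c/cbc meet in 1. 1b->1: ok.
bc: 1c undefined. 1c->0: no, bcbbc/a meet in 0. 1c->1: no, c/cbc meet in 1. 1c->2: ok.
baa: 2a undefined. 2a->0: no, cbaaa/a meet in 0. 2a->1: no, c/baaca meet in 1. 2a->2: no, cbaaa/aca meet in 2. Open state 3: 2a->3.
bab: 2b undefined. 2b->0: no, cbabaa/bab meet in 0. 2b->1: no, c/bab meet in 1. 2b->2: ok.
cac: 2c undefined. 2c->0: no, cac/a meet in 0. 2c->1: ok.
baab: 3b undefined. 3b->0: ok.
baac: 3c undefined. 3c->0: ok.
cbaaa: 3a undefined. 3a->0: no, cbaaa/a meet in 0. 3a->1: ok.
All examples now run through 4 states with every (state, symbol) defined. Accept strings end in {1}, Reject strings end in {0,2}; accept={1}.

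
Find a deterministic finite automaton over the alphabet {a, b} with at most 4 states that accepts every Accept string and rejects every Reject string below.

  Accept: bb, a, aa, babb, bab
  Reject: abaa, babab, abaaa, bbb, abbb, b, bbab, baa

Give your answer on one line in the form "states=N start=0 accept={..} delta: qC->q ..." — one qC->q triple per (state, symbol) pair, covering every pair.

State merging on the prefix tree: take the shortest (then alphabetical) example prefix whose next move is undefined and point that move at state 0, else 1, else 2, ...; a target is out if some Accept/Reject pair would then sit in one state with the same input left (inseparable). If every existing state is out, open a new one.
a: 0a undefined. 0a->0: ok.
b: 0b undefined. 0b->0: no, bb/abaa meet in 0. Open state 1: 0b->1.
ba: 1a undefined. 1a->0: no, a/abaa meet in 0. 1a->1: no, babb/bbb meet in 1 with "bb" left. Open state 2: 1a->2.
bb: 1b undefined. 1b->0: ok.
baa: 2a undefined. 2a->0: no, bb/abaa meet in 0. 2a->1: ok.
bab: 2b undefined. 2b->0: no, babb/abaa meet in 1. 2b->1: no, bab/abaa meet in 1. 2b->2: no, bb/babab meet in 0. Open state 3: 2b->3.
baba: 3a undefined. 3a->0: ok.
babb: 3b undefined. 3b->0: ok.
All examples now run through 4 states with every (state, symbol) defined. Accept strings end in {0,3}, Reject strings end in {1,2}; accept={0,3}.

states=4 start=0 accept={0,3} delta: 0a->0 0b->1 1a->2 1b->0 2a->1 2b->3 3a->0 3b->0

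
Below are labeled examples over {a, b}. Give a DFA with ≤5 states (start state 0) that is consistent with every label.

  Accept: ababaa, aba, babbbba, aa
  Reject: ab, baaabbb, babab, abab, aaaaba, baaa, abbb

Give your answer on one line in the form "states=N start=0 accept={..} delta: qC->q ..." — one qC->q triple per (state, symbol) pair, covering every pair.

Grow the machine one transition at a time. Run the examples from 0; the earliest place one falls off (shortest prefix, ties alphabetical) gets sent to the lowest-numbered state that keeps every Accept/Reject pair distinguishable — a pair clashes when both reach the same state with identical unread suffix — and to a fresh state only if none does.
a: 0a undefined. 0a->0: no, aba/aaaaba meet in 0 with "ba" left. Open state 1: 0a->1.
b: 0b undefined. 0b->0: ok.
aa: 1a undefined. 1a->0: ok.
ab: 1b undefined. 1b->0: no, ababaa/ab meet in 0. 1b->1: no, ababaa/babab meet in 0. Open state 2: 1b->2.
aba: 2a undefined. 2a->0: no, ababaa/babab meet in 0. 2a->1: no, aba/aaaaba meet in 1. 2a->2: no, aba/ab meet in 2. Open state 3: 2a->3.
abb: 2b undefined. 2b->0: no, babbbba/aaaaba meet in 1. 2b->1: ok.
abab: 3b undefined. 3b->0: no, ababaa/babab meet in 0. 3b->1: no, ababaa/babab meet in 1. 3b->2: ok.
ababaa: 3a undefined. 3a->0: ok.
All examples now run through 4 states with every (state, symbol) defined. Accept strings end in {0,3}, Reject strings end in {1,2}; accept={0,3}.

states=4 start=0 accept={0,3} delta: 0a->1 0b->0 1a->0 1b->2 2a->3 2b->1 3a->0 3b->2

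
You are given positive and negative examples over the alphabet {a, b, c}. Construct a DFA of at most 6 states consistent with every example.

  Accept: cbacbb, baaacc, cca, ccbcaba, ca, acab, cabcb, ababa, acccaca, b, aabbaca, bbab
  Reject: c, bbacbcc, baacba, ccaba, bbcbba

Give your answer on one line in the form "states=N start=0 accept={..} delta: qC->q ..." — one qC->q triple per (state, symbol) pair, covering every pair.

states=4 start=0 accept={0,2,3} delta: 0a->0 0b->0 0c->1 1a->0 1b->2 1c->3 2a->1 2b->2 2c->0 3a->2 3b->0 3c->0

Grow the machine one transition at a time. Run the examples from 0; the earliest place one falls off (shortest prefix, ties alphabetical) gets sent to the lowest-numbered state that keeps every Accept/Reject pair distinguishable — a pair clashes when both reach the same state with identical unread suffix — and to a fresh state only if none does.
a: 0a undefined. 0a->0: ok.
b: 0b undefined. 0b->0: ok.
c: 0c undefined. 0c->0: no, cbacbb/c meet in 0. Open state 1: 0c->1.
ca: 1a undefined. 1a->0: ok.
cb: 1b undefined. 1b->0: no, cbacbb/baacba meet in 0. 1b->1: no, cbacbb/c meet in 1. Open state 2: 1b->2.
cc: 1c undefined. 1c->0: no, baaacc/ccaba meet in 0. 1c->1: no, baaacc/c meet in 1. 1c->2: no, cca/baacba meet in 2 with "a" left. Open state 3: 1c->3.
cba: 2a undefined. 2a->0: no, ca/baacba meet in 0. 2a->1: ok.
cca: 3a undefined. 3a->0: no, cca/ccaba meet in 0. 3a->1: no, cca/c meet in 1. 3a->2: ok.
ccb: 3b undefined. 3b->0: ok.
accc: 3c undefined. 3c->0: ok.
ccab: 2b undefined. 2b->0: no, cbacbb/ccaba meet in 0. 2b->1: no, cbacbb/ccaba meet in 0. 2b->2: ok.
bbacbc: 2c undefined. 2c->0: ok.
All examples now run through 4 states with every (state, symbol) defined. Accept strings end in {0,2,3}, Reject strings end in {1}; accept={0,2,3}.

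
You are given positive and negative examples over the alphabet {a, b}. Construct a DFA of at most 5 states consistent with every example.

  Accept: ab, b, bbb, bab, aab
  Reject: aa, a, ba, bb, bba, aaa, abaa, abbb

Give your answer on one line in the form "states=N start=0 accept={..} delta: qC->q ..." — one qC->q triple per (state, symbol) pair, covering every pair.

states=4 start=0 accept={2,3} delta: 0a->1 0b->2 1a->0 1b->3 2a->0 2b->0 3a->0 3b->2

Fold the examples into a partial DFA from state 0: repeatedly fix the first undefined (state, symbol) met by the shortest-then-alphabetical prefix, trying targets in increasing order and rejecting any under which an Accept and a Reject string meet in one state with the same remainder; add a state when all current targets are rejected. Accepting states are where Accept strings end.
a: 0a undefined. 0a->0: no, bbb/abbb meet in 0 with "bbb" left. Open state 1: 0a->1.
b: 0b undefined. 0b->0: no, b/bb meet in 0. 0b->1: no, ab/bb meet in 1 with "b" left. Open state 2: 0b->2.
aa: 1a undefined. 1a->0: ok.
ab: 1b undefined. 1b->0: no, ab/aa meet in 0. 1b->1: no, ab/a meet in 1. 1b->2: no, bbb/abbb meet in 2 with "bb" left. Open state 3: 1b->3.
ba: 2a undefined. 2a->0: ok.
bb: 2b undefined. 2b->0: ok.
aba: 3a undefined. 3a->0: ok.
abb: 3b undefined. 3b->0: no, b/abbb meet in 2. 3b->1: no, ab/abbb meet in 3. 3b->2: ok.
All examples now run through 4 states with every (state, symbol) defined. Accept strings end in {2,3}, Reject strings end in {0,1}; accept={2,3}.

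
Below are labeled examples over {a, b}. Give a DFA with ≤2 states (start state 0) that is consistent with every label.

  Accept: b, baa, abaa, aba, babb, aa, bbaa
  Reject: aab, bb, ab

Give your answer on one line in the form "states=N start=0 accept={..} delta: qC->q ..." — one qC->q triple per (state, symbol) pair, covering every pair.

states=2 start=0 accept={1} delta: 0a->1 0b->1 1a->1 1b->0

State merging on the prefix tree: take the shortest (then alphabetical) example prefix whose next move is undefined and point that move at state 0, else 1, else 2, ...; a target is out if some Accept/Reject pair would then sit in one state with the same input left (inseparable). If every existing state is out, open a new one.
a: 0a undefined. 0a->0: no, b/aab meet in 0 with "b" left. Open state 1: 0a->1.
b: 0b undefined. 0b->0: no, b/bb meet in 0. 0b->1: ok.
aa: 1a undefined. 1a->0: no, b/aab meet in 1. 1a->1: ok.
ab: 1b undefined. 1b->0: ok.
All examples now run through 2 states with every (state, symbol) defined. Accept strings end in {1}, Reject strings end in {0}; accept={1}.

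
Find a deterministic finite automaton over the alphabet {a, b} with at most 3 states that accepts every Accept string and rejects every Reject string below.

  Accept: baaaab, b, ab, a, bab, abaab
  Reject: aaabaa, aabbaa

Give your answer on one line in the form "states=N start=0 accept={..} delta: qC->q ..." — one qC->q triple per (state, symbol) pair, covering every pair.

Grow the machine one transition at a time. Run the examples from 0; the earliest place one falls off (shortest prefix, ties alphabetical) gets sent to the lowest-numbered state that keeps every Accept/Reject pair distinguishable — a pair clashes when both reach the same state with identical unread suffix — and to a fresh state only if none does.
a: 0a undefined. 0a->0: ok.
b: 0b undefined. 0b->0: no, baaaab/aaabaa meet in 0. Open state 1: 0b->1.
ba: 1a undefined. 1a->0: no, a/aaabaa meet in 0. 1a->1: no, b/aaabaa meet in 1. Open state 2: 1a->2.
baa: 2a undefined. 2a->0: no, a/aaabaa meet in 0. 2a->1: no, b/aaabaa meet in 1. 2a->2: ok.
bab: 2b undefined. 2b->0: ok.
aabb: 1b undefined. 1b->0: no, baaaab/aabbaa meet in 0. 1b->1: ok.
All examples now run through 3 states with every (state, symbol) defined. Accept strings end in {0,1}, Reject strings end in {2}; accept={0,1}.

states=3 start=0 accept={0,1} delta: 0a->0 0b->1 1a->2 1b->1 2a->2 2b->0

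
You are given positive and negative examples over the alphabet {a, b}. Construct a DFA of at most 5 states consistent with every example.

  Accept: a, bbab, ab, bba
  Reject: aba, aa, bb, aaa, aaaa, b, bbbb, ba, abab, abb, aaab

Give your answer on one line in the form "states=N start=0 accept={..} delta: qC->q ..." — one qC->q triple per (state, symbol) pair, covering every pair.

Grow the machine one transition at a time. Run the examples from 0; the earliest place one falls off (shortest prefix, ties alphabetical) gets sent to the lowest-numbered state that keeps every Accept/Reject pair distinguishable — a pair clashes when both reach the same state with identical unread suffix — and to a fresh state only if none does.
a: 0a undefined. 0a->0: no, a/aa meet in 0. Open state 1: 0a->1.
b: 0b undefined. 0b->0: no, a/ba meet in 1. 0b->1: no, a/b meet in 1. Open state 2: 0b->2.
aa: 1a undefined. 1a->0: no, a/aaa meet in 1. 1a->1: no, a/aa meet in 1. 1a->2: ok.
ab: 1b undefined. 1b->0: no, a/aba meet in 1. 1b->1: no, a/abb meet in 1. 1b->2: no, ab/aa meet in 2. Open state 3: 1b->3.
ba: 2a undefined. 2a->0: no, a/aaaa meet in 1. 2a->1: no, a/aaa meet in 1. 2a->2: ok.
bb: 2b undefined. 2b->0: ok.
aba: 3a undefined. 3a->0: ok.
abb: 3b undefined. 3b->0: ok.
All examples now run through 4 states with every (state, symbol) defined. Accept strings end in {1,3}, Reject strings end in {0,2}; accept={1,3}.

states=4 start=0 accept={1,3} delta: 0a->1 0b->2 1a->2 1b->3 2a->2 2b->0 3a->0 3b->0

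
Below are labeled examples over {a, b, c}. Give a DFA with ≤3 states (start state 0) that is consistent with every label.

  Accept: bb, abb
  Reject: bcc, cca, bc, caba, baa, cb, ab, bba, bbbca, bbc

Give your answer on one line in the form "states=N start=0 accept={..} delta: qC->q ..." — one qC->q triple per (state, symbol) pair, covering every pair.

Fold the examples into a partial DFA from state 0: repeatedly fix the first undefined (state, symbol) met by the shortest-then-alphabetical prefix, trying targets in increasing order and rejecting any under which an Accept and a Reject string meet in one state with the same remainder; add a state when all current targets are rejected. Accepting states are where Accept strings end.
a: 0a undefined. 0a->0: ok.
b: 0b undefined. 0b->0: no, bb/baa meet in 0. Open state 1: 0b->1.
c: 0c undefined. 0c->0: ok.
ba: 1a undefined. 1a->0: ok.
bb: 1b undefined. 1b->0: no, bb/cca meet in 0. 1b->1: no, bb/cb meet in 1. Open state 2: 1b->2.
bc: 1c undefined. 1c->0: ok.
bba: 2a undefined. 2a->0: ok.
bbb: 2b undefined. 2b->0: ok.
bbc: 2c undefined. 2c->0: ok.
All examples now run through 3 states with every (state, symbol) defined. Accept strings end in {2}, Reject strings end in {0,1}; accept={2}.

states=3 start=0 accept={2} delta: 0a->0 0b->1 0c->0 1a->0 1b->2 1c->0 2a->0 2b->0 2c->0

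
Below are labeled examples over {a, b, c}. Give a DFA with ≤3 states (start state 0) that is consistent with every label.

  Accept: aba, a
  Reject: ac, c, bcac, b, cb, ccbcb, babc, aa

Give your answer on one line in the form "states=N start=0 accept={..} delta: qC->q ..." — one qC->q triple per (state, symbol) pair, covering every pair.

Grow the machine one transition at a time. Run the examples from 0; the earliest place one falls off (shortest prefix, ties alphabetical) gets sent to the lowest-numbered state that keeps every Accept/Reject pair distinguishable — a pair clashes when both reach the same state with identical unread suffix — and to a fresh state only if none does.
a: 0a undefined. 0a->0: no, a/aa meet in 0. Open state 1: 0a->1.
b: 0b undefined. 0b->0: ok.
c: 0c undefined. 0c->0: ok.
aa: 1a undefined. 1a->0: ok.
ab: 1b undefined. 1b->0: ok.
ac: 1c undefined. 1c->0: ok.
All examples now run through 2 states with every (state, symbol) defined. Accept strings end in {1}, Reject strings end in {0}; accept={1}.

states=2 start=0 accept={1} delta: 0a->1 0b->0 0c->0 1a->0 1b->0 1c->0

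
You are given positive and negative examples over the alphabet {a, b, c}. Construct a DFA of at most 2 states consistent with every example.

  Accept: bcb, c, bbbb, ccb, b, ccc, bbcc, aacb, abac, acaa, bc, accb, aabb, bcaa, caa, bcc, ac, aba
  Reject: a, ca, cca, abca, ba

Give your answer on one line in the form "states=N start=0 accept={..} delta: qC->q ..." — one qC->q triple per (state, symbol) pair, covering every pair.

states=2 start=0 accept={0} delta: 0a->1 0b->0 0c->0 1a->0 1b->1 1c->0

Fold the examples into a partial DFA from state 0: repeatedly fix the first undefined (state, symbol) met by the shortest-then-alphabetical prefix, trying targets in increasing order and rejecting any under which an Accept and a Reject string meet in one state with the same remainder; add a state when all current targets are rejected. Accepting states are where Accept strings end.
a: 0a undefined. 0a->0: no, aba/ba meet in 0 with "ba" left. Open state 1: 0a->1.
b: 0b undefined. 0b->0: ok.
c: 0c undefined. 0c->0: ok.
aa: 1a undefined. 1a->0: ok.
ab: 1b undefined. 1b->0: no, aba/a meet in 1. 1b->1: ok.
ac: 1c undefined. 1c->0: ok.
All examples now run through 2 states with every (state, symbol) defined. Accept strings end in {0}, Reject strings end in {1}; accept={0}.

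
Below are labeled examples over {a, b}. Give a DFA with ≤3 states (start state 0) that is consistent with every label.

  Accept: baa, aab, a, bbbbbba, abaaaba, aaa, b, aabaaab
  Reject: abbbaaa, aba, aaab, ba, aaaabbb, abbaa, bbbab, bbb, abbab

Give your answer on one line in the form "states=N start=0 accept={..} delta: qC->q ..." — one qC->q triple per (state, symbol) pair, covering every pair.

states=3 start=0 accept={1} delta: 0a->1 0b->1 1a->0 1b->2 2a->2 2b->0

State merging on the prefix tree: take the shortest (then alphabetical) example prefix whose next move is undefined and point that move at state 0, else 1, else 2, ...; a target is out if some Accept/Reject pair would then sit in one state with the same input left (inseparable). If every existing state is out, open a new one.
a: 0a undefined. 0a->0: no, aab/aaab meet in 0 with "b" left. Open state 1: 0a->1.
b: 0b undefined. 0b->0: no, a/ba meet in 1. 0b->1: ok.
aa: 1a undefined. 1a->0: ok.
ab: 1b undefined. 1b->0: no, baa/abbbaaa meet in 1. 1b->1: no, baa/aaab meet in 1. Open state 2: 1b->2.
aba: 2a undefined. 2a->0: no, abaaaba/aba meet in 0. 2a->1: no, baa/aba meet in 1. 2a->2: ok.
abb: 2b undefined. 2b->0: ok.
All examples now run through 3 states with every (state, symbol) defined. Accept strings end in {1}, Reject strings end in {0,2}; accept={1}.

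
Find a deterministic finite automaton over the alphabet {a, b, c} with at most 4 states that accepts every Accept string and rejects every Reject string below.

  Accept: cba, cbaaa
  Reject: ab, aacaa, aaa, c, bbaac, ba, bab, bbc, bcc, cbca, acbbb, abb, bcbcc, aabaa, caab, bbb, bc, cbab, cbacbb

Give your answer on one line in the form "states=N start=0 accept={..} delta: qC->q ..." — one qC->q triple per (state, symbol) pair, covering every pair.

Grow the machine one transition at a time. Run the examples from 0; the earliest place one falls off (shortest prefix, ties alphabetical) gets sent to the lowest-numbered state that keeps every Accept/Reject pair distinguishable — a pair clashes when both reach the same state with identical unread suffix — and to a fresh state only if none does.
a: 0a undefined. 0a->0: ok.
b: 0b undefined. 0b->0: ok.
c: 0c undefined. 0c->0: no, cba/ab meet in 0. Open state 1: 0c->1.
ca: 1a undefined. 1a->0: ok.
cb: 1b undefined. 1b->0: no, cba/ab meet in 0. 1b->1: no, cba/ab meet in 0. Open state 2: 1b->2.
bcc: 1c undefined. 1c->0: ok.
cba: 2a undefined. 2a->0: no, cba/ab meet in 0. 2a->1: no, cba/c meet in 1. 2a->2: ok.
cbc: 2c undefined. 2c->0: ok.
acbb: 2b undefined. 2b->0: ok.
All examples now run through 3 states with every (state, symbol) defined. Accept strings end in {2}, Reject strings end in {0,1}; accept={2}.

states=3 start=0 accept={2} delta: 0a->0 0b->0 0c->1 1a->0 1b->2 1c->0 2a->2 2b->0 2c->0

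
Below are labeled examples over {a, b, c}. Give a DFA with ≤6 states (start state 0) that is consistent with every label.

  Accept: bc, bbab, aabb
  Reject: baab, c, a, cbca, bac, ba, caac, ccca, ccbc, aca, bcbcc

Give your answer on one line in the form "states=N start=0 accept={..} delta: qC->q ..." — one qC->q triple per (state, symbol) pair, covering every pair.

Grow the machine one transition at a time. Run the examples from 0; the earliest place one falls off (shortest prefix, ties alphabetical) gets sent to the lowest-numbered state that keeps every Accept/Reject pair distinguishable — a pair clashes when both reach the same state with identical unread suffix — and to a fresh state only if none does.
a: 0a undefined. 0a->0: ok.
b: 0b undefined. 0b->0: no, bc/c meet in 0 with "c" left. Open state 1: 0b->1.
c: 0c undefined. 0c->0: no, bc/ccbc meet in 1 with "c" left. 0c->1: ok.
ba: 1a undefined. 1a->0: ok.
bb: 1b undefined. 1b->0: no, bbab/baab meet in 1. 1b->1: no, bbab/baab meet in 1. Open state 2: 1b->2.
bc: 1c undefined. 1c->0: no, bc/a meet in 0. 1c->1: no, bc/baab meet in 1. 1c->2: ok.
bba: 2a undefined. 2a->0: no, bbab/baab meet in 1. 2a->1: ok.
bcb: 2b undefined. 2b->0: no, bc/bcbcc meet in 2. 2b->1: no, bc/ccbc meet in 2. 2b->2: ok.
cbc: 2c undefined. 2c->0: ok.
All examples now run through 3 states with every (state, symbol) defined. Accept strings end in {2}, Reject strings end in {0,1}; accept={2}.

states=3 start=0 accept={2} delta: 0a->0 0b->1 0c->1 1a->0 1b->2 1c->2 2a->1 2b->2 2c->0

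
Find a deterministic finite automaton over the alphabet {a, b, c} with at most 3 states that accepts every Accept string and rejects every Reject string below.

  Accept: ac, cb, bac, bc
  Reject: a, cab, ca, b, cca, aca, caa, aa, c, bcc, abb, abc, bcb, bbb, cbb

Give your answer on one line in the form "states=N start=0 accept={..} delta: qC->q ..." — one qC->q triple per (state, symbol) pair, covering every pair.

states=3 start=0 accept={0} delta: 0a->1 0b->1 0c->1 1a->2 1b->0 1c->0 2a->1 2b->1 2c->0

State merging on the prefix tree: take the shortest (then alphabetical) example prefix whose next move is undefined and point that move at state 0, else 1, else 2, ...; a target is out if some Accept/Reject pair would then sit in one state with the same input left (inseparable). If every existing state is out, open a new one.
a: 0a undefined. 0a->0: no, ac/c meet in 0 with "c" left. Open state 1: 0a->1.
b: 0b undefined. 0b->0: no, cb/bcb meet in 0 with "cb" left. 0b->1: ok.
c: 0c undefined. 0c->0: no, cb/a meet in 1. 0c->1: ok.
aa: 1a undefined. 1a->0: no, bac/a meet in 1. 1a->1: no, cb/cab meet in 1 with "b" left. Open state 2: 1a->2.
ab: 1b undefined. 1b->0: ok.
ac: 1c undefined. 1c->0: ok.
bac: 2c undefined. 2c->0: ok.
caa: 2a undefined. 2a->0: no, ac/caa meet in 0. 2a->1: ok.
cab: 2b undefined. 2b->0: no, ac/cab meet in 0. 2b->1: ok.
All examples now run through 3 states with every (state, symbol) defined. Accept strings end in {0}, Reject strings end in {1,2}; accept={0}.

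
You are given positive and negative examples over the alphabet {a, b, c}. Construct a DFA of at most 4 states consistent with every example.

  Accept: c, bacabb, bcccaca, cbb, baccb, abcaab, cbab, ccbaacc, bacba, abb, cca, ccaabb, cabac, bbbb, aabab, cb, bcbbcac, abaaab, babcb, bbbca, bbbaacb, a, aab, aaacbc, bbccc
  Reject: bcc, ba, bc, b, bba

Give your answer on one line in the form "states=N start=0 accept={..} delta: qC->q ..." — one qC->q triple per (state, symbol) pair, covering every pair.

states=4 start=0 accept={1,3} delta: 0a->1 0b->2 0c->1 1a->1 1b->1 1c->1 2a->0 2b->3 2c->2 3a->0 3b->1 3c->0

State merging on the prefix tree: take the shortest (then alphabetical) example prefix whose next move is undefined and point that move at state 0, else 1, else 2, ...; a target is out if some Accept/Reject pair would then sit in one state with the same input left (inseparable). If every existing state is out, open a new one.
a: 0a undefined. 0a->0: no, aab/b meet in 0 with "b" left. Open state 1: 0a->1.
b: 0b undefined. 0b->0: no, c/bc meet in 0 with "c" left. 0b->1: no, a/b meet in 1. Open state 2: 0b->2.
c: 0c undefined. 0c->0: no, cb/b meet in 2. 0c->1: ok.
aa: 1a undefined. 1a->0: no, aab/b meet in 2. 1a->1: ok.
ab: 1b undefined. 1b->0: no, cbb/b meet in 2. 1b->1: ok.
ba: 2a undefined. 2a->0: ok.
bb: 2b undefined. 2b->0: no, c/bba meet in 1. 2b->1: no, c/bba meet in 1. 2b->2: no, bbbb/b meet in 2. Open state 3: 2b->3.
bc: 2c undefined. 2c->0: no, c/bcc meet in 1. 2c->1: no, c/bc meet in 1. 2c->2: ok.
cc: 1c undefined. 1c->0: no, baccb/bcc meet in 2. 1c->1: ok.
bba: 3a undefined. 3a->0: ok.
bbb: 3b undefined. 3b->0: no, bbbb/bcc meet in 2. 3b->1: ok.
bbc: 3c undefined. 3c->0: ok.
All examples now run through 4 states with every (state, symbol) defined. Accept strings end in {1,3}, Reject strings end in {0,2}; accept={1,3}.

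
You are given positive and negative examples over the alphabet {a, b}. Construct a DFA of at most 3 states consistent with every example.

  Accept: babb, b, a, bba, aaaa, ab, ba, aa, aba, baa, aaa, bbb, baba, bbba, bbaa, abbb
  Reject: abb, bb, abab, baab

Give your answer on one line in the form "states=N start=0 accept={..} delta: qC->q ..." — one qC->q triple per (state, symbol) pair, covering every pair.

State merging on the prefix tree: take the shortest (then alphabetical) example prefix whose next move is undefined and point that move at state 0, else 1, else 2, ...; a target is out if some Accept/Reject pair would then sit in one state with the same input left (inseparable). If every existing state is out, open a new one.
a: 0a undefined. 0a->0: ok.
b: 0b undefined. 0b->0: no, babb/abb meet in 0. Open state 1: 0b->1.
ba: 1a undefined. 1a->0: no, babb/abb meet in 1 with "b" left. 1a->1: ok.
bb: 1b undefined. 1b->0: no, a/abb meet in 0. 1b->1: no, babb/abb meet in 1. Open state 2: 1b->2.
bba: 2a undefined. 2a->0: ok.
bbb: 2b undefined. 2b->0: ok.
All examples now run through 3 states with every (state, symbol) defined. Accept strings end in {0,1}, Reject strings end in {2}; accept={0,1}.

states=3 start=0 accept={0,1} delta: 0a->0 0b->1 1a->1 1b->2 2a->0 2b->0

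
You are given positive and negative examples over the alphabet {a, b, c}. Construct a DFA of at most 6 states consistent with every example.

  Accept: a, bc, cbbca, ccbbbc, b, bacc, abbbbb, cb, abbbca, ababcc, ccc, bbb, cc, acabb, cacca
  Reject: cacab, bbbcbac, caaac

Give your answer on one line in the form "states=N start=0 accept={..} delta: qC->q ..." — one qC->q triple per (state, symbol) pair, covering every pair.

states=4 start=0 accept={0,1,2} delta: 0a->0 0b->0 0c->1 1a->2 1b->1 1c->0 2a->1 2b->0 2c->3 3a->3 3b->3 3c->0

State merging on the prefix tree: take the shortest (then alphabetical) example prefix whose next move is undefined and point that move at state 0, else 1, else 2, ...; a target is out if some Accept/Reject pair would then sit in one state with the same input left (inseparable). If every existing state is out, open a new one.
a: 0a undefined. 0a->0: ok.
b: 0b undefined. 0b->0: ok.
c: 0c undefined. 0c->0: no, a/cacab meet in 0. Open state 1: 0c->1.
ca: 1a undefined. 1a->0: no, a/cacab meet in 0. 1a->1: no, bacc/caaac meet in 1 with "c" left. Open state 2: 1a->2.
cb: 1b undefined. 1b->0: no, bc/bbbcbac meet in 1. 1b->1: ok.
cc: 1c undefined. 1c->0: ok.
caa: 2a undefined. 2a->0: no, bc/caaac meet in 1. 2a->1: ok.
cac: 2c undefined. 2c->0: no, a/cacab meet in 0. 2c->1: no, bc/bbbcbac meet in 1. 2c->2: no, bc/cacab meet in 1. Open state 3: 2c->3.
acab: 2b undefined. 2b->0: ok.
caca: 3a undefined. 3a->0: no, a/cacab meet in 0. 3a->1: no, bc/cacab meet in 1. 3a->2: no, a/cacab meet in 0. 3a->3: ok.
cacc: 3c undefined. 3c->0: ok.
cacab: 3b undefined. 3b->0: no, a/cacab meet in 0. 3b->1: no, bc/cacab meet in 1. 3b->2: no, abbbca/cacab meet in 2. 3b->3: ok.
All examples now run through 4 states with every (state, symbol) defined. Accept strings end in {0,1,2}, Reject strings end in {3}; accept={0,1,2}.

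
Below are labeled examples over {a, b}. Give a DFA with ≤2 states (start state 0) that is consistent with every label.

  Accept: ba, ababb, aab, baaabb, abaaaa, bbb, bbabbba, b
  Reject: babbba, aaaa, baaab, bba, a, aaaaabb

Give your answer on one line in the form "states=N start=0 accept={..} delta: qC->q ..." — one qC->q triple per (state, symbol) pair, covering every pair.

Fold the examples into a partial DFA from state 0: repeatedly fix the first undefined (state, symbol) met by the shortest-then-alphabetical prefix, trying targets in increasing order and rejecting any under which an Accept and a Reject string meet in one state with the same remainder; add a state when all current targets are rejected. Accepting states are where Accept strings end.
a: 0a undefined. 0a->0: ok.
b: 0b undefined. 0b->0: no, ba/babbba meet in 0. Open state 1: 0b->1.
ba: 1a undefined. 1a->0: no, ba/aaaa meet in 0. 1a->1: ok.
bb: 1b undefined. 1b->0: ok.
All examples now run through 2 states with every (state, symbol) defined. Accept strings end in {1}, Reject strings end in {0}; accept={1}.

states=2 start=0 accept={1} delta: 0a->0 0b->1 1a->1 1b->0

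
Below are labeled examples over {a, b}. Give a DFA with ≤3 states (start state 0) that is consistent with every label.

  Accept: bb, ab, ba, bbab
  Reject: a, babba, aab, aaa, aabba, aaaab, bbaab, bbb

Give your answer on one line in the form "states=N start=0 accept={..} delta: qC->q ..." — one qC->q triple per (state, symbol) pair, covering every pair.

Grow the machine one transition at a time. Run the examples from 0; the earliest place one falls off (shortest prefix, ties alphabetical) gets sent to the lowest-numbered state that keeps every Accept/Reject pair distinguishable — a pair clashes when both reach the same state with identical unread suffix — and to a fresh state only if none does.
a: 0a undefined. 0a->0: no, ab/aab meet in 0 with "b" left. Open state 1: 0a->1.
b: 0b undefined. 0b->0: no, bb/bbb meet in 0. 0b->1: ok.
aa: 1a undefined. 1a->0: ok.
ab: 1b undefined. 1b->0: ok.
All examples now run through 2 states with every (state, symbol) defined. Accept strings end in {0}, Reject strings end in {1}; accept={0}.

states=2 start=0 accept={0} delta: 0a->1 0b->1 1a->0 1b->0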